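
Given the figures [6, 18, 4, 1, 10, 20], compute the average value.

9.8333

Step 1: Sum all values: 6 + 18 + 4 + 1 + 10 + 20 = 59
Step 2: Count the number of values: n = 6
Step 3: Mean = sum / n = 59 / 6 = 9.8333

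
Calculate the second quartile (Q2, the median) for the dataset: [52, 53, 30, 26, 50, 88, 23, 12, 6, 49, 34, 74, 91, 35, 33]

35

Step 1: Sort the data: [6, 12, 23, 26, 30, 33, 34, 35, 49, 50, 52, 53, 74, 88, 91]
Step 2: n = 15
Step 3: Q2 is the median. Since n is odd, it is the middle value at position 8: 35
Step 4: Q2 = 35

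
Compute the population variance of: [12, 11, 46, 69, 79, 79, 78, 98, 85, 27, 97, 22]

997.9097

Step 1: Compute the mean: (12 + 11 + 46 + 69 + 79 + 79 + 78 + 98 + 85 + 27 + 97 + 22) / 12 = 58.5833
Step 2: Compute squared deviations from the mean:
  (12 - 58.5833)^2 = 2170.0069
  (11 - 58.5833)^2 = 2264.1736
  (46 - 58.5833)^2 = 158.3403
  (69 - 58.5833)^2 = 108.5069
  (79 - 58.5833)^2 = 416.8403
  (79 - 58.5833)^2 = 416.8403
  (78 - 58.5833)^2 = 377.0069
  (98 - 58.5833)^2 = 1553.6736
  (85 - 58.5833)^2 = 697.8403
  (27 - 58.5833)^2 = 997.5069
  (97 - 58.5833)^2 = 1475.8403
  (22 - 58.5833)^2 = 1338.3403
Step 3: Sum of squared deviations = 11974.9167
Step 4: Population variance = 11974.9167 / 12 = 997.9097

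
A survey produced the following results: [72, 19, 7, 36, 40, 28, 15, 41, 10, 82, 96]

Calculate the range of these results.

89

Step 1: Identify the maximum value: max = 96
Step 2: Identify the minimum value: min = 7
Step 3: Range = max - min = 96 - 7 = 89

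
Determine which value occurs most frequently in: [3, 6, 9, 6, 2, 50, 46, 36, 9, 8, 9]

9

Step 1: Count the frequency of each value:
  2: appears 1 time(s)
  3: appears 1 time(s)
  6: appears 2 time(s)
  8: appears 1 time(s)
  9: appears 3 time(s)
  36: appears 1 time(s)
  46: appears 1 time(s)
  50: appears 1 time(s)
Step 2: The value 9 appears most frequently (3 times).
Step 3: Mode = 9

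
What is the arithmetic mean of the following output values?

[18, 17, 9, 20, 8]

14.4

Step 1: Sum all values: 18 + 17 + 9 + 20 + 8 = 72
Step 2: Count the number of values: n = 5
Step 3: Mean = sum / n = 72 / 5 = 14.4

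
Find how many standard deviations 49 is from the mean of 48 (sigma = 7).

0.1429

Step 1: Recall the z-score formula: z = (x - mu) / sigma
Step 2: Substitute values: z = (49 - 48) / 7
Step 3: z = 1 / 7 = 0.1429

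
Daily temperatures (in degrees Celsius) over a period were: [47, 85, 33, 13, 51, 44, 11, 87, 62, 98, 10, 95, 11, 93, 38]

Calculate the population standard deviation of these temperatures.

31.9935

Step 1: Compute the mean: 51.8667
Step 2: Sum of squared deviations from the mean: 15353.7333
Step 3: Population variance = 15353.7333 / 15 = 1023.5822
Step 4: Standard deviation = sqrt(1023.5822) = 31.9935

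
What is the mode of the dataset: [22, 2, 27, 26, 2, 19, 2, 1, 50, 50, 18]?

2

Step 1: Count the frequency of each value:
  1: appears 1 time(s)
  2: appears 3 time(s)
  18: appears 1 time(s)
  19: appears 1 time(s)
  22: appears 1 time(s)
  26: appears 1 time(s)
  27: appears 1 time(s)
  50: appears 2 time(s)
Step 2: The value 2 appears most frequently (3 times).
Step 3: Mode = 2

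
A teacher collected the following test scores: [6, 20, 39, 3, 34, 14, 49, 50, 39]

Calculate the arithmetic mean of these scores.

28.2222

Step 1: Sum all values: 6 + 20 + 39 + 3 + 34 + 14 + 49 + 50 + 39 = 254
Step 2: Count the number of values: n = 9
Step 3: Mean = sum / n = 254 / 9 = 28.2222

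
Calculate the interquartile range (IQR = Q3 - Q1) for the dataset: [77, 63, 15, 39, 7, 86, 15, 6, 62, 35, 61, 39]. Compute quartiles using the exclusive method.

47.75

Step 1: Sort the data: [6, 7, 15, 15, 35, 39, 39, 61, 62, 63, 77, 86]
Step 2: n = 12
Step 3: Using the exclusive quartile method:
  Q1 = 15
  Q2 (median) = 39
  Q3 = 62.75
  IQR = Q3 - Q1 = 62.75 - 15 = 47.75
Step 4: IQR = 47.75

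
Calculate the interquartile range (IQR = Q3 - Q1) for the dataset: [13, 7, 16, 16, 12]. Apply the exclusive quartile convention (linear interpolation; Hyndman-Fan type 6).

6.5

Step 1: Sort the data: [7, 12, 13, 16, 16]
Step 2: n = 5
Step 3: Using the exclusive quartile method:
  Q1 = 9.5
  Q2 (median) = 13
  Q3 = 16
  IQR = Q3 - Q1 = 16 - 9.5 = 6.5
Step 4: IQR = 6.5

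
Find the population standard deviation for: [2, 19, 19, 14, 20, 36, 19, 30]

9.4794

Step 1: Compute the mean: 19.875
Step 2: Sum of squared deviations from the mean: 718.875
Step 3: Population variance = 718.875 / 8 = 89.8594
Step 4: Standard deviation = sqrt(89.8594) = 9.4794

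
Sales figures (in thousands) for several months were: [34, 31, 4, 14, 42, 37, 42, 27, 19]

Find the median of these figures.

31

Step 1: Sort the data in ascending order: [4, 14, 19, 27, 31, 34, 37, 42, 42]
Step 2: The number of values is n = 9.
Step 3: Since n is odd, the median is the middle value at position 5: 31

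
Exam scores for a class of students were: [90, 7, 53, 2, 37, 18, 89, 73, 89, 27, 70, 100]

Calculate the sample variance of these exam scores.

1245.7197

Step 1: Compute the mean: (90 + 7 + 53 + 2 + 37 + 18 + 89 + 73 + 89 + 27 + 70 + 100) / 12 = 54.5833
Step 2: Compute squared deviations from the mean:
  (90 - 54.5833)^2 = 1254.3403
  (7 - 54.5833)^2 = 2264.1736
  (53 - 54.5833)^2 = 2.5069
  (2 - 54.5833)^2 = 2765.0069
  (37 - 54.5833)^2 = 309.1736
  (18 - 54.5833)^2 = 1338.3403
  (89 - 54.5833)^2 = 1184.5069
  (73 - 54.5833)^2 = 339.1736
  (89 - 54.5833)^2 = 1184.5069
  (27 - 54.5833)^2 = 760.8403
  (70 - 54.5833)^2 = 237.6736
  (100 - 54.5833)^2 = 2062.6736
Step 3: Sum of squared deviations = 13702.9167
Step 4: Sample variance = 13702.9167 / 11 = 1245.7197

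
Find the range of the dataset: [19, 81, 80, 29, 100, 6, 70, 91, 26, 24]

94

Step 1: Identify the maximum value: max = 100
Step 2: Identify the minimum value: min = 6
Step 3: Range = max - min = 100 - 6 = 94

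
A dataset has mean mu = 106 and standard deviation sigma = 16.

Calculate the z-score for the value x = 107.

0.0625

Step 1: Recall the z-score formula: z = (x - mu) / sigma
Step 2: Substitute values: z = (107 - 106) / 16
Step 3: z = 1 / 16 = 0.0625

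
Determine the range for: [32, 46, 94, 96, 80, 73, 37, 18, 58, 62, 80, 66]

78

Step 1: Identify the maximum value: max = 96
Step 2: Identify the minimum value: min = 18
Step 3: Range = max - min = 96 - 18 = 78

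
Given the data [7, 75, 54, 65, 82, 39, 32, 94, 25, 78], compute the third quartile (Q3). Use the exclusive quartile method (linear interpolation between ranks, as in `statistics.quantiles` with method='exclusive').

79

Step 1: Sort the data: [7, 25, 32, 39, 54, 65, 75, 78, 82, 94]
Step 2: n = 10
Step 3: Using the exclusive quartile method:
  Q1 = 30.25
  Q2 (median) = 59.5
  Q3 = 79
  IQR = Q3 - Q1 = 79 - 30.25 = 48.75
Step 4: Q3 = 79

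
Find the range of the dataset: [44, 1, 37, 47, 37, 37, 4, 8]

46

Step 1: Identify the maximum value: max = 47
Step 2: Identify the minimum value: min = 1
Step 3: Range = max - min = 47 - 1 = 46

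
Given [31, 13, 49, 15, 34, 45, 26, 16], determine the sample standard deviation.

13.7002

Step 1: Compute the mean: 28.625
Step 2: Sum of squared deviations from the mean: 1313.875
Step 3: Sample variance = 1313.875 / 7 = 187.6964
Step 4: Standard deviation = sqrt(187.6964) = 13.7002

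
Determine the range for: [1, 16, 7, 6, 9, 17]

16

Step 1: Identify the maximum value: max = 17
Step 2: Identify the minimum value: min = 1
Step 3: Range = max - min = 17 - 1 = 16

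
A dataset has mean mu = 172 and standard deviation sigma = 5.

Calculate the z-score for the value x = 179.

1.4

Step 1: Recall the z-score formula: z = (x - mu) / sigma
Step 2: Substitute values: z = (179 - 172) / 5
Step 3: z = 7 / 5 = 1.4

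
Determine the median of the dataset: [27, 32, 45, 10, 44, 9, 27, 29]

28

Step 1: Sort the data in ascending order: [9, 10, 27, 27, 29, 32, 44, 45]
Step 2: The number of values is n = 8.
Step 3: Since n is even, the median is the average of positions 4 and 5:
  Median = (27 + 29) / 2 = 28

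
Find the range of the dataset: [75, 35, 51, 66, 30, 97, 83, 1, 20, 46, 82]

96

Step 1: Identify the maximum value: max = 97
Step 2: Identify the minimum value: min = 1
Step 3: Range = max - min = 97 - 1 = 96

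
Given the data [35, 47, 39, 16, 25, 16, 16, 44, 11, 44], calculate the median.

30

Step 1: Sort the data in ascending order: [11, 16, 16, 16, 25, 35, 39, 44, 44, 47]
Step 2: The number of values is n = 10.
Step 3: Since n is even, the median is the average of positions 5 and 6:
  Median = (25 + 35) / 2 = 30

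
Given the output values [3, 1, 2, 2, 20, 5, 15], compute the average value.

6.8571

Step 1: Sum all values: 3 + 1 + 2 + 2 + 20 + 5 + 15 = 48
Step 2: Count the number of values: n = 7
Step 3: Mean = sum / n = 48 / 7 = 6.8571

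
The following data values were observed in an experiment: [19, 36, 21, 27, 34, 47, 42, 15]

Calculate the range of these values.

32

Step 1: Identify the maximum value: max = 47
Step 2: Identify the minimum value: min = 15
Step 3: Range = max - min = 47 - 15 = 32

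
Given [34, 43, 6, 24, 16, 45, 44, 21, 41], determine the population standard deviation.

13.3925

Step 1: Compute the mean: 30.4444
Step 2: Sum of squared deviations from the mean: 1614.2222
Step 3: Population variance = 1614.2222 / 9 = 179.358
Step 4: Standard deviation = sqrt(179.358) = 13.3925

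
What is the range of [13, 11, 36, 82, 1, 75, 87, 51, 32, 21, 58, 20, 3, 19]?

86

Step 1: Identify the maximum value: max = 87
Step 2: Identify the minimum value: min = 1
Step 3: Range = max - min = 87 - 1 = 86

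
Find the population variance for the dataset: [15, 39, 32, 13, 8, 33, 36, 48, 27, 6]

185.21

Step 1: Compute the mean: (15 + 39 + 32 + 13 + 8 + 33 + 36 + 48 + 27 + 6) / 10 = 25.7
Step 2: Compute squared deviations from the mean:
  (15 - 25.7)^2 = 114.49
  (39 - 25.7)^2 = 176.89
  (32 - 25.7)^2 = 39.69
  (13 - 25.7)^2 = 161.29
  (8 - 25.7)^2 = 313.29
  (33 - 25.7)^2 = 53.29
  (36 - 25.7)^2 = 106.09
  (48 - 25.7)^2 = 497.29
  (27 - 25.7)^2 = 1.69
  (6 - 25.7)^2 = 388.09
Step 3: Sum of squared deviations = 1852.1
Step 4: Population variance = 1852.1 / 10 = 185.21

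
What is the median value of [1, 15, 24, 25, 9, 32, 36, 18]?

21

Step 1: Sort the data in ascending order: [1, 9, 15, 18, 24, 25, 32, 36]
Step 2: The number of values is n = 8.
Step 3: Since n is even, the median is the average of positions 4 and 5:
  Median = (18 + 24) / 2 = 21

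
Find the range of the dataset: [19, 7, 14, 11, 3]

16

Step 1: Identify the maximum value: max = 19
Step 2: Identify the minimum value: min = 3
Step 3: Range = max - min = 19 - 3 = 16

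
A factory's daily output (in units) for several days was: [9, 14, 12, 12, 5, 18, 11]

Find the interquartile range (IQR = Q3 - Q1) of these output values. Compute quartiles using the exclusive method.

5

Step 1: Sort the data: [5, 9, 11, 12, 12, 14, 18]
Step 2: n = 7
Step 3: Using the exclusive quartile method:
  Q1 = 9
  Q2 (median) = 12
  Q3 = 14
  IQR = Q3 - Q1 = 14 - 9 = 5
Step 4: IQR = 5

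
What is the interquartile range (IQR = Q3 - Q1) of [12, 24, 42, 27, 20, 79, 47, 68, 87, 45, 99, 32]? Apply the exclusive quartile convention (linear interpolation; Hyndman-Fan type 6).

51.5

Step 1: Sort the data: [12, 20, 24, 27, 32, 42, 45, 47, 68, 79, 87, 99]
Step 2: n = 12
Step 3: Using the exclusive quartile method:
  Q1 = 24.75
  Q2 (median) = 43.5
  Q3 = 76.25
  IQR = Q3 - Q1 = 76.25 - 24.75 = 51.5
Step 4: IQR = 51.5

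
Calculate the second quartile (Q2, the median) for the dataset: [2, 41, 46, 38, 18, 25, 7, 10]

21.5

Step 1: Sort the data: [2, 7, 10, 18, 25, 38, 41, 46]
Step 2: n = 8
Step 3: Q2 is the median. Since n is even, it is the average of the values at positions 4 and 5:
  Q2 = (18 + 25) / 2 = 21.5
Step 4: Q2 = 21.5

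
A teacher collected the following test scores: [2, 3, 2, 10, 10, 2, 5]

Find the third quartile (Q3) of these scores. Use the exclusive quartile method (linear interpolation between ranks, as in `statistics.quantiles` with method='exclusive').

10

Step 1: Sort the data: [2, 2, 2, 3, 5, 10, 10]
Step 2: n = 7
Step 3: Using the exclusive quartile method:
  Q1 = 2
  Q2 (median) = 3
  Q3 = 10
  IQR = Q3 - Q1 = 10 - 2 = 8
Step 4: Q3 = 10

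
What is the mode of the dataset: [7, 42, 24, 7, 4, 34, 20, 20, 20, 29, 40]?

20

Step 1: Count the frequency of each value:
  4: appears 1 time(s)
  7: appears 2 time(s)
  20: appears 3 time(s)
  24: appears 1 time(s)
  29: appears 1 time(s)
  34: appears 1 time(s)
  40: appears 1 time(s)
  42: appears 1 time(s)
Step 2: The value 20 appears most frequently (3 times).
Step 3: Mode = 20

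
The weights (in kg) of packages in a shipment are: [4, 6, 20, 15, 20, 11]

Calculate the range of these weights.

16

Step 1: Identify the maximum value: max = 20
Step 2: Identify the minimum value: min = 4
Step 3: Range = max - min = 20 - 4 = 16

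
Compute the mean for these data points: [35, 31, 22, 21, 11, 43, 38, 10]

26.375

Step 1: Sum all values: 35 + 31 + 22 + 21 + 11 + 43 + 38 + 10 = 211
Step 2: Count the number of values: n = 8
Step 3: Mean = sum / n = 211 / 8 = 26.375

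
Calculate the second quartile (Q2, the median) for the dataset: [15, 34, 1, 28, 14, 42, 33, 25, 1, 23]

24

Step 1: Sort the data: [1, 1, 14, 15, 23, 25, 28, 33, 34, 42]
Step 2: n = 10
Step 3: Q2 is the median. Since n is even, it is the average of the values at positions 5 and 6:
  Q2 = (23 + 25) / 2 = 24
Step 4: Q2 = 24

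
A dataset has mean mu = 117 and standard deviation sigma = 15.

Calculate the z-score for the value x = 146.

1.9333

Step 1: Recall the z-score formula: z = (x - mu) / sigma
Step 2: Substitute values: z = (146 - 117) / 15
Step 3: z = 29 / 15 = 1.9333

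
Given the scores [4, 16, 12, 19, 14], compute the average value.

13

Step 1: Sum all values: 4 + 16 + 12 + 19 + 14 = 65
Step 2: Count the number of values: n = 5
Step 3: Mean = sum / n = 65 / 5 = 13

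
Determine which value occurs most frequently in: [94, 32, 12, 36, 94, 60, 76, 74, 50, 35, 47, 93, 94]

94

Step 1: Count the frequency of each value:
  12: appears 1 time(s)
  32: appears 1 time(s)
  35: appears 1 time(s)
  36: appears 1 time(s)
  47: appears 1 time(s)
  50: appears 1 time(s)
  60: appears 1 time(s)
  74: appears 1 time(s)
  76: appears 1 time(s)
  93: appears 1 time(s)
  94: appears 3 time(s)
Step 2: The value 94 appears most frequently (3 times).
Step 3: Mode = 94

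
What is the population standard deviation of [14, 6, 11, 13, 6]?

3.4059

Step 1: Compute the mean: 10
Step 2: Sum of squared deviations from the mean: 58
Step 3: Population variance = 58 / 5 = 11.6
Step 4: Standard deviation = sqrt(11.6) = 3.4059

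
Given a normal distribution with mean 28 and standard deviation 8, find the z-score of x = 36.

1

Step 1: Recall the z-score formula: z = (x - mu) / sigma
Step 2: Substitute values: z = (36 - 28) / 8
Step 3: z = 8 / 8 = 1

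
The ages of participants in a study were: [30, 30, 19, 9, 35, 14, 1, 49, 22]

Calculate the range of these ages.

48

Step 1: Identify the maximum value: max = 49
Step 2: Identify the minimum value: min = 1
Step 3: Range = max - min = 49 - 1 = 48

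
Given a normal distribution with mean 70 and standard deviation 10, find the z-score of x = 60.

-1

Step 1: Recall the z-score formula: z = (x - mu) / sigma
Step 2: Substitute values: z = (60 - 70) / 10
Step 3: z = -10 / 10 = -1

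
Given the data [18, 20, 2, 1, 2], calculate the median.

2

Step 1: Sort the data in ascending order: [1, 2, 2, 18, 20]
Step 2: The number of values is n = 5.
Step 3: Since n is odd, the median is the middle value at position 3: 2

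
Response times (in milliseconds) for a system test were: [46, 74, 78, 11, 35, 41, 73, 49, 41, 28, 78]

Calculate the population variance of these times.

461.8678

Step 1: Compute the mean: (46 + 74 + 78 + 11 + 35 + 41 + 73 + 49 + 41 + 28 + 78) / 11 = 50.3636
Step 2: Compute squared deviations from the mean:
  (46 - 50.3636)^2 = 19.0413
  (74 - 50.3636)^2 = 558.6777
  (78 - 50.3636)^2 = 763.7686
  (11 - 50.3636)^2 = 1549.4959
  (35 - 50.3636)^2 = 236.0413
  (41 - 50.3636)^2 = 87.6777
  (73 - 50.3636)^2 = 512.405
  (49 - 50.3636)^2 = 1.8595
  (41 - 50.3636)^2 = 87.6777
  (28 - 50.3636)^2 = 500.1322
  (78 - 50.3636)^2 = 763.7686
Step 3: Sum of squared deviations = 5080.5455
Step 4: Population variance = 5080.5455 / 11 = 461.8678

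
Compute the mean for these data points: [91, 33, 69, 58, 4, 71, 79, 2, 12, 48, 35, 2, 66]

43.8462

Step 1: Sum all values: 91 + 33 + 69 + 58 + 4 + 71 + 79 + 2 + 12 + 48 + 35 + 2 + 66 = 570
Step 2: Count the number of values: n = 13
Step 3: Mean = sum / n = 570 / 13 = 43.8462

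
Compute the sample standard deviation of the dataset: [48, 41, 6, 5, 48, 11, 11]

20.2626

Step 1: Compute the mean: 24.2857
Step 2: Sum of squared deviations from the mean: 2463.4286
Step 3: Sample variance = 2463.4286 / 6 = 410.5714
Step 4: Standard deviation = sqrt(410.5714) = 20.2626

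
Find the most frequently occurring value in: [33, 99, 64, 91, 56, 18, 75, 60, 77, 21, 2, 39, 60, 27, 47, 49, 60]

60

Step 1: Count the frequency of each value:
  2: appears 1 time(s)
  18: appears 1 time(s)
  21: appears 1 time(s)
  27: appears 1 time(s)
  33: appears 1 time(s)
  39: appears 1 time(s)
  47: appears 1 time(s)
  49: appears 1 time(s)
  56: appears 1 time(s)
  60: appears 3 time(s)
  64: appears 1 time(s)
  75: appears 1 time(s)
  77: appears 1 time(s)
  91: appears 1 time(s)
  99: appears 1 time(s)
Step 2: The value 60 appears most frequently (3 times).
Step 3: Mode = 60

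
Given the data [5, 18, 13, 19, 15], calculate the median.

15

Step 1: Sort the data in ascending order: [5, 13, 15, 18, 19]
Step 2: The number of values is n = 5.
Step 3: Since n is odd, the median is the middle value at position 3: 15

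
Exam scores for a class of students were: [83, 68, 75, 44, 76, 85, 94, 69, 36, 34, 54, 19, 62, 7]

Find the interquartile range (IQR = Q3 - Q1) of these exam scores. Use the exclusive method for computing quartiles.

42.25

Step 1: Sort the data: [7, 19, 34, 36, 44, 54, 62, 68, 69, 75, 76, 83, 85, 94]
Step 2: n = 14
Step 3: Using the exclusive quartile method:
  Q1 = 35.5
  Q2 (median) = 65
  Q3 = 77.75
  IQR = Q3 - Q1 = 77.75 - 35.5 = 42.25
Step 4: IQR = 42.25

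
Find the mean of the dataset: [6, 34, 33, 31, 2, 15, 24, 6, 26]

19.6667

Step 1: Sum all values: 6 + 34 + 33 + 31 + 2 + 15 + 24 + 6 + 26 = 177
Step 2: Count the number of values: n = 9
Step 3: Mean = sum / n = 177 / 9 = 19.6667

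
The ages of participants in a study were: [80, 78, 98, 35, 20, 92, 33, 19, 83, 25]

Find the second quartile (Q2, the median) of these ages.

56.5

Step 1: Sort the data: [19, 20, 25, 33, 35, 78, 80, 83, 92, 98]
Step 2: n = 10
Step 3: Q2 is the median. Since n is even, it is the average of the values at positions 5 and 6:
  Q2 = (35 + 78) / 2 = 56.5
Step 4: Q2 = 56.5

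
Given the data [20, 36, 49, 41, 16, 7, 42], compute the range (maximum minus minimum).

42

Step 1: Identify the maximum value: max = 49
Step 2: Identify the minimum value: min = 7
Step 3: Range = max - min = 49 - 7 = 42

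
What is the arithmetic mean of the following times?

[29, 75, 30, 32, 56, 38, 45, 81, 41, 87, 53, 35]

50.1667

Step 1: Sum all values: 29 + 75 + 30 + 32 + 56 + 38 + 45 + 81 + 41 + 87 + 53 + 35 = 602
Step 2: Count the number of values: n = 12
Step 3: Mean = sum / n = 602 / 12 = 50.1667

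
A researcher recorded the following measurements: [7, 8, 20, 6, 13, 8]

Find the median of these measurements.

8

Step 1: Sort the data in ascending order: [6, 7, 8, 8, 13, 20]
Step 2: The number of values is n = 6.
Step 3: Since n is even, the median is the average of positions 3 and 4:
  Median = (8 + 8) / 2 = 8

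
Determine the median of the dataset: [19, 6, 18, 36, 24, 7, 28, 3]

18.5

Step 1: Sort the data in ascending order: [3, 6, 7, 18, 19, 24, 28, 36]
Step 2: The number of values is n = 8.
Step 3: Since n is even, the median is the average of positions 4 and 5:
  Median = (18 + 19) / 2 = 18.5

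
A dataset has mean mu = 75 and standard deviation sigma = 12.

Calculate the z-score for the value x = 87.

1

Step 1: Recall the z-score formula: z = (x - mu) / sigma
Step 2: Substitute values: z = (87 - 75) / 12
Step 3: z = 12 / 12 = 1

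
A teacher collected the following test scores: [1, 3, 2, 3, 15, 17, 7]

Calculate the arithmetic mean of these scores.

6.8571

Step 1: Sum all values: 1 + 3 + 2 + 3 + 15 + 17 + 7 = 48
Step 2: Count the number of values: n = 7
Step 3: Mean = sum / n = 48 / 7 = 6.8571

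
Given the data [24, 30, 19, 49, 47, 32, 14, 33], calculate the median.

31

Step 1: Sort the data in ascending order: [14, 19, 24, 30, 32, 33, 47, 49]
Step 2: The number of values is n = 8.
Step 3: Since n is even, the median is the average of positions 4 and 5:
  Median = (30 + 32) / 2 = 31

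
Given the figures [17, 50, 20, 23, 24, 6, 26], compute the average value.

23.7143

Step 1: Sum all values: 17 + 50 + 20 + 23 + 24 + 6 + 26 = 166
Step 2: Count the number of values: n = 7
Step 3: Mean = sum / n = 166 / 7 = 23.7143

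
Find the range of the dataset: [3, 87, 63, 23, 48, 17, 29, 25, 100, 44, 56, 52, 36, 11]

97

Step 1: Identify the maximum value: max = 100
Step 2: Identify the minimum value: min = 3
Step 3: Range = max - min = 100 - 3 = 97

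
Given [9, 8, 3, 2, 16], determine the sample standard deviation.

5.5946

Step 1: Compute the mean: 7.6
Step 2: Sum of squared deviations from the mean: 125.2
Step 3: Sample variance = 125.2 / 4 = 31.3
Step 4: Standard deviation = sqrt(31.3) = 5.5946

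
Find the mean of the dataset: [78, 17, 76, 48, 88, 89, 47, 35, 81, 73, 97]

66.2727

Step 1: Sum all values: 78 + 17 + 76 + 48 + 88 + 89 + 47 + 35 + 81 + 73 + 97 = 729
Step 2: Count the number of values: n = 11
Step 3: Mean = sum / n = 729 / 11 = 66.2727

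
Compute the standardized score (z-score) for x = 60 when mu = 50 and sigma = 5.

2

Step 1: Recall the z-score formula: z = (x - mu) / sigma
Step 2: Substitute values: z = (60 - 50) / 5
Step 3: z = 10 / 5 = 2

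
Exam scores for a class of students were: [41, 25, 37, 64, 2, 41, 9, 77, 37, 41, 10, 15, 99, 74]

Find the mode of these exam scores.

41

Step 1: Count the frequency of each value:
  2: appears 1 time(s)
  9: appears 1 time(s)
  10: appears 1 time(s)
  15: appears 1 time(s)
  25: appears 1 time(s)
  37: appears 2 time(s)
  41: appears 3 time(s)
  64: appears 1 time(s)
  74: appears 1 time(s)
  77: appears 1 time(s)
  99: appears 1 time(s)
Step 2: The value 41 appears most frequently (3 times).
Step 3: Mode = 41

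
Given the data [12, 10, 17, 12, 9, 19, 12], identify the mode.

12

Step 1: Count the frequency of each value:
  9: appears 1 time(s)
  10: appears 1 time(s)
  12: appears 3 time(s)
  17: appears 1 time(s)
  19: appears 1 time(s)
Step 2: The value 12 appears most frequently (3 times).
Step 3: Mode = 12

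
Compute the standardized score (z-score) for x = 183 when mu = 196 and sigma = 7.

-1.8571

Step 1: Recall the z-score formula: z = (x - mu) / sigma
Step 2: Substitute values: z = (183 - 196) / 7
Step 3: z = -13 / 7 = -1.8571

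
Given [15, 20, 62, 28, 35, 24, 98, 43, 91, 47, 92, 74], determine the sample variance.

906.0833

Step 1: Compute the mean: (15 + 20 + 62 + 28 + 35 + 24 + 98 + 43 + 91 + 47 + 92 + 74) / 12 = 52.4167
Step 2: Compute squared deviations from the mean:
  (15 - 52.4167)^2 = 1400.0069
  (20 - 52.4167)^2 = 1050.8403
  (62 - 52.4167)^2 = 91.8403
  (28 - 52.4167)^2 = 596.1736
  (35 - 52.4167)^2 = 303.3403
  (24 - 52.4167)^2 = 807.5069
  (98 - 52.4167)^2 = 2077.8403
  (43 - 52.4167)^2 = 88.6736
  (91 - 52.4167)^2 = 1488.6736
  (47 - 52.4167)^2 = 29.3403
  (92 - 52.4167)^2 = 1566.8403
  (74 - 52.4167)^2 = 465.8403
Step 3: Sum of squared deviations = 9966.9167
Step 4: Sample variance = 9966.9167 / 11 = 906.0833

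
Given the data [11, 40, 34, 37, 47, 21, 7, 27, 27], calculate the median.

27

Step 1: Sort the data in ascending order: [7, 11, 21, 27, 27, 34, 37, 40, 47]
Step 2: The number of values is n = 9.
Step 3: Since n is odd, the median is the middle value at position 5: 27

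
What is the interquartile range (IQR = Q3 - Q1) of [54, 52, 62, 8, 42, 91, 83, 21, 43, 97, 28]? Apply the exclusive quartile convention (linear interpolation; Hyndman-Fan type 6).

55

Step 1: Sort the data: [8, 21, 28, 42, 43, 52, 54, 62, 83, 91, 97]
Step 2: n = 11
Step 3: Using the exclusive quartile method:
  Q1 = 28
  Q2 (median) = 52
  Q3 = 83
  IQR = Q3 - Q1 = 83 - 28 = 55
Step 4: IQR = 55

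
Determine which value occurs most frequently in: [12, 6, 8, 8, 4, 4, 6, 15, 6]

6

Step 1: Count the frequency of each value:
  4: appears 2 time(s)
  6: appears 3 time(s)
  8: appears 2 time(s)
  12: appears 1 time(s)
  15: appears 1 time(s)
Step 2: The value 6 appears most frequently (3 times).
Step 3: Mode = 6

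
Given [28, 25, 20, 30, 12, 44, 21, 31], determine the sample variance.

89.4107

Step 1: Compute the mean: (28 + 25 + 20 + 30 + 12 + 44 + 21 + 31) / 8 = 26.375
Step 2: Compute squared deviations from the mean:
  (28 - 26.375)^2 = 2.6406
  (25 - 26.375)^2 = 1.8906
  (20 - 26.375)^2 = 40.6406
  (30 - 26.375)^2 = 13.1406
  (12 - 26.375)^2 = 206.6406
  (44 - 26.375)^2 = 310.6406
  (21 - 26.375)^2 = 28.8906
  (31 - 26.375)^2 = 21.3906
Step 3: Sum of squared deviations = 625.875
Step 4: Sample variance = 625.875 / 7 = 89.4107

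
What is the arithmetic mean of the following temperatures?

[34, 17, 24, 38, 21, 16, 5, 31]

23.25

Step 1: Sum all values: 34 + 17 + 24 + 38 + 21 + 16 + 5 + 31 = 186
Step 2: Count the number of values: n = 8
Step 3: Mean = sum / n = 186 / 8 = 23.25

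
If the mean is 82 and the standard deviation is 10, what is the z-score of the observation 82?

0

Step 1: Recall the z-score formula: z = (x - mu) / sigma
Step 2: Substitute values: z = (82 - 82) / 10
Step 3: z = 0 / 10 = 0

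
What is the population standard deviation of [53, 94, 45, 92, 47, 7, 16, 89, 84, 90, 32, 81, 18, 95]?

31.5078

Step 1: Compute the mean: 60.2143
Step 2: Sum of squared deviations from the mean: 13898.3571
Step 3: Population variance = 13898.3571 / 14 = 992.7398
Step 4: Standard deviation = sqrt(992.7398) = 31.5078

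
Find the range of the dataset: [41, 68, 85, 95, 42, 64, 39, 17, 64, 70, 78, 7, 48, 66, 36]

88

Step 1: Identify the maximum value: max = 95
Step 2: Identify the minimum value: min = 7
Step 3: Range = max - min = 95 - 7 = 88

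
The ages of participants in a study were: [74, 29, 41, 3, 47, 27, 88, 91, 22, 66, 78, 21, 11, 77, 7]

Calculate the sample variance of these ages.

958.981

Step 1: Compute the mean: (74 + 29 + 41 + 3 + 47 + 27 + 88 + 91 + 22 + 66 + 78 + 21 + 11 + 77 + 7) / 15 = 45.4667
Step 2: Compute squared deviations from the mean:
  (74 - 45.4667)^2 = 814.1511
  (29 - 45.4667)^2 = 271.1511
  (41 - 45.4667)^2 = 19.9511
  (3 - 45.4667)^2 = 1803.4178
  (47 - 45.4667)^2 = 2.3511
  (27 - 45.4667)^2 = 341.0178
  (88 - 45.4667)^2 = 1809.0844
  (91 - 45.4667)^2 = 2073.2844
  (22 - 45.4667)^2 = 550.6844
  (66 - 45.4667)^2 = 421.6178
  (78 - 45.4667)^2 = 1058.4178
  (21 - 45.4667)^2 = 598.6178
  (11 - 45.4667)^2 = 1187.9511
  (77 - 45.4667)^2 = 994.3511
  (7 - 45.4667)^2 = 1479.6844
Step 3: Sum of squared deviations = 13425.7333
Step 4: Sample variance = 13425.7333 / 14 = 958.981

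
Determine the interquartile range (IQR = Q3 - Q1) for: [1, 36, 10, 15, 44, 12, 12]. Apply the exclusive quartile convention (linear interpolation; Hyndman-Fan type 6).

26

Step 1: Sort the data: [1, 10, 12, 12, 15, 36, 44]
Step 2: n = 7
Step 3: Using the exclusive quartile method:
  Q1 = 10
  Q2 (median) = 12
  Q3 = 36
  IQR = Q3 - Q1 = 36 - 10 = 26
Step 4: IQR = 26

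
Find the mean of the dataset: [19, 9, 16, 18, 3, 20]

14.1667

Step 1: Sum all values: 19 + 9 + 16 + 18 + 3 + 20 = 85
Step 2: Count the number of values: n = 6
Step 3: Mean = sum / n = 85 / 6 = 14.1667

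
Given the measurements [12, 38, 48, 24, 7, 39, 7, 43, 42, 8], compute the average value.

26.8

Step 1: Sum all values: 12 + 38 + 48 + 24 + 7 + 39 + 7 + 43 + 42 + 8 = 268
Step 2: Count the number of values: n = 10
Step 3: Mean = sum / n = 268 / 10 = 26.8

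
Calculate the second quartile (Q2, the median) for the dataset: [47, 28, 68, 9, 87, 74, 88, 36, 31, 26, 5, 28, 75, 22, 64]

36

Step 1: Sort the data: [5, 9, 22, 26, 28, 28, 31, 36, 47, 64, 68, 74, 75, 87, 88]
Step 2: n = 15
Step 3: Q2 is the median. Since n is odd, it is the middle value at position 8: 36
Step 4: Q2 = 36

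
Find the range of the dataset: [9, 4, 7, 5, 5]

5

Step 1: Identify the maximum value: max = 9
Step 2: Identify the minimum value: min = 4
Step 3: Range = max - min = 9 - 4 = 5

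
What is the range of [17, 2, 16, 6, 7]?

15

Step 1: Identify the maximum value: max = 17
Step 2: Identify the minimum value: min = 2
Step 3: Range = max - min = 17 - 2 = 15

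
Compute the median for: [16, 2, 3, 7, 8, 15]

7.5

Step 1: Sort the data in ascending order: [2, 3, 7, 8, 15, 16]
Step 2: The number of values is n = 6.
Step 3: Since n is even, the median is the average of positions 3 and 4:
  Median = (7 + 8) / 2 = 7.5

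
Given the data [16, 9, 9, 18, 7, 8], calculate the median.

9

Step 1: Sort the data in ascending order: [7, 8, 9, 9, 16, 18]
Step 2: The number of values is n = 6.
Step 3: Since n is even, the median is the average of positions 3 and 4:
  Median = (9 + 9) / 2 = 9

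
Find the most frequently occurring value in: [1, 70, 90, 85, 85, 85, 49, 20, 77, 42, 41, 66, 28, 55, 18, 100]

85

Step 1: Count the frequency of each value:
  1: appears 1 time(s)
  18: appears 1 time(s)
  20: appears 1 time(s)
  28: appears 1 time(s)
  41: appears 1 time(s)
  42: appears 1 time(s)
  49: appears 1 time(s)
  55: appears 1 time(s)
  66: appears 1 time(s)
  70: appears 1 time(s)
  77: appears 1 time(s)
  85: appears 3 time(s)
  90: appears 1 time(s)
  100: appears 1 time(s)
Step 2: The value 85 appears most frequently (3 times).
Step 3: Mode = 85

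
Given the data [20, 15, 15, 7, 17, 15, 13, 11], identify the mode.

15

Step 1: Count the frequency of each value:
  7: appears 1 time(s)
  11: appears 1 time(s)
  13: appears 1 time(s)
  15: appears 3 time(s)
  17: appears 1 time(s)
  20: appears 1 time(s)
Step 2: The value 15 appears most frequently (3 times).
Step 3: Mode = 15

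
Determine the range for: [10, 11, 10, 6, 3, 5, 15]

12

Step 1: Identify the maximum value: max = 15
Step 2: Identify the minimum value: min = 3
Step 3: Range = max - min = 15 - 3 = 12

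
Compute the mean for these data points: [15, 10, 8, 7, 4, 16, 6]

9.4286

Step 1: Sum all values: 15 + 10 + 8 + 7 + 4 + 16 + 6 = 66
Step 2: Count the number of values: n = 7
Step 3: Mean = sum / n = 66 / 7 = 9.4286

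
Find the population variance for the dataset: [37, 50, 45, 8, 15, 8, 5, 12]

295.75

Step 1: Compute the mean: (37 + 50 + 45 + 8 + 15 + 8 + 5 + 12) / 8 = 22.5
Step 2: Compute squared deviations from the mean:
  (37 - 22.5)^2 = 210.25
  (50 - 22.5)^2 = 756.25
  (45 - 22.5)^2 = 506.25
  (8 - 22.5)^2 = 210.25
  (15 - 22.5)^2 = 56.25
  (8 - 22.5)^2 = 210.25
  (5 - 22.5)^2 = 306.25
  (12 - 22.5)^2 = 110.25
Step 3: Sum of squared deviations = 2366
Step 4: Population variance = 2366 / 8 = 295.75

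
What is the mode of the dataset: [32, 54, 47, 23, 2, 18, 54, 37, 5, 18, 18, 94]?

18

Step 1: Count the frequency of each value:
  2: appears 1 time(s)
  5: appears 1 time(s)
  18: appears 3 time(s)
  23: appears 1 time(s)
  32: appears 1 time(s)
  37: appears 1 time(s)
  47: appears 1 time(s)
  54: appears 2 time(s)
  94: appears 1 time(s)
Step 2: The value 18 appears most frequently (3 times).
Step 3: Mode = 18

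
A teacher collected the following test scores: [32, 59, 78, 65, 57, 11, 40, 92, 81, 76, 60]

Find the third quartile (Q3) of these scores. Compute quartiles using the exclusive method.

78

Step 1: Sort the data: [11, 32, 40, 57, 59, 60, 65, 76, 78, 81, 92]
Step 2: n = 11
Step 3: Using the exclusive quartile method:
  Q1 = 40
  Q2 (median) = 60
  Q3 = 78
  IQR = Q3 - Q1 = 78 - 40 = 38
Step 4: Q3 = 78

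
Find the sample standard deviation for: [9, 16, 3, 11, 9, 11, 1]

5.0943

Step 1: Compute the mean: 8.5714
Step 2: Sum of squared deviations from the mean: 155.7143
Step 3: Sample variance = 155.7143 / 6 = 25.9524
Step 4: Standard deviation = sqrt(25.9524) = 5.0943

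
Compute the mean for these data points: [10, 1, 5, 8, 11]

7

Step 1: Sum all values: 10 + 1 + 5 + 8 + 11 = 35
Step 2: Count the number of values: n = 5
Step 3: Mean = sum / n = 35 / 5 = 7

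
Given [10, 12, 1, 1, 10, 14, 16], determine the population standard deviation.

5.5144

Step 1: Compute the mean: 9.1429
Step 2: Sum of squared deviations from the mean: 212.8571
Step 3: Population variance = 212.8571 / 7 = 30.4082
Step 4: Standard deviation = sqrt(30.4082) = 5.5144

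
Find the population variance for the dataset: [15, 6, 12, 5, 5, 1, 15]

26.2449

Step 1: Compute the mean: (15 + 6 + 12 + 5 + 5 + 1 + 15) / 7 = 8.4286
Step 2: Compute squared deviations from the mean:
  (15 - 8.4286)^2 = 43.1837
  (6 - 8.4286)^2 = 5.898
  (12 - 8.4286)^2 = 12.7551
  (5 - 8.4286)^2 = 11.7551
  (5 - 8.4286)^2 = 11.7551
  (1 - 8.4286)^2 = 55.1837
  (15 - 8.4286)^2 = 43.1837
Step 3: Sum of squared deviations = 183.7143
Step 4: Population variance = 183.7143 / 7 = 26.2449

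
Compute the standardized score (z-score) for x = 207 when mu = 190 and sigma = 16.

1.0625

Step 1: Recall the z-score formula: z = (x - mu) / sigma
Step 2: Substitute values: z = (207 - 190) / 16
Step 3: z = 17 / 16 = 1.0625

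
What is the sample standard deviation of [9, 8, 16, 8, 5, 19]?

5.4191

Step 1: Compute the mean: 10.8333
Step 2: Sum of squared deviations from the mean: 146.8333
Step 3: Sample variance = 146.8333 / 5 = 29.3667
Step 4: Standard deviation = sqrt(29.3667) = 5.4191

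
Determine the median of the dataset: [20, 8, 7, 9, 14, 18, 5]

9

Step 1: Sort the data in ascending order: [5, 7, 8, 9, 14, 18, 20]
Step 2: The number of values is n = 7.
Step 3: Since n is odd, the median is the middle value at position 4: 9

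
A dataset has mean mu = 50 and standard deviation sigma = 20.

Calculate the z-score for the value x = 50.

0

Step 1: Recall the z-score formula: z = (x - mu) / sigma
Step 2: Substitute values: z = (50 - 50) / 20
Step 3: z = 0 / 20 = 0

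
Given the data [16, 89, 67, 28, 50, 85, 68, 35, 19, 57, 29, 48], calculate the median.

49

Step 1: Sort the data in ascending order: [16, 19, 28, 29, 35, 48, 50, 57, 67, 68, 85, 89]
Step 2: The number of values is n = 12.
Step 3: Since n is even, the median is the average of positions 6 and 7:
  Median = (48 + 50) / 2 = 49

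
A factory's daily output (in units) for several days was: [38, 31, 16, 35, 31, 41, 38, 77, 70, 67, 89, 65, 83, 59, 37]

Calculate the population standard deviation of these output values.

21.4886

Step 1: Compute the mean: 51.8
Step 2: Sum of squared deviations from the mean: 6926.4
Step 3: Population variance = 6926.4 / 15 = 461.76
Step 4: Standard deviation = sqrt(461.76) = 21.4886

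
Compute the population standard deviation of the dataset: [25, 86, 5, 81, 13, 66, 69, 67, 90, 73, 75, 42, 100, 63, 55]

27.0645

Step 1: Compute the mean: 60.6667
Step 2: Sum of squared deviations from the mean: 10987.3333
Step 3: Population variance = 10987.3333 / 15 = 732.4889
Step 4: Standard deviation = sqrt(732.4889) = 27.0645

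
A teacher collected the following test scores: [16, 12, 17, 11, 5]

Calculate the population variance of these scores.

18.16

Step 1: Compute the mean: (16 + 12 + 17 + 11 + 5) / 5 = 12.2
Step 2: Compute squared deviations from the mean:
  (16 - 12.2)^2 = 14.44
  (12 - 12.2)^2 = 0.04
  (17 - 12.2)^2 = 23.04
  (11 - 12.2)^2 = 1.44
  (5 - 12.2)^2 = 51.84
Step 3: Sum of squared deviations = 90.8
Step 4: Population variance = 90.8 / 5 = 18.16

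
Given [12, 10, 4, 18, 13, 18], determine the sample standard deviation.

5.282

Step 1: Compute the mean: 12.5
Step 2: Sum of squared deviations from the mean: 139.5
Step 3: Sample variance = 139.5 / 5 = 27.9
Step 4: Standard deviation = sqrt(27.9) = 5.282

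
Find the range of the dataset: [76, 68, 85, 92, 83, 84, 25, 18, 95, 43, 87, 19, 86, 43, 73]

77

Step 1: Identify the maximum value: max = 95
Step 2: Identify the minimum value: min = 18
Step 3: Range = max - min = 95 - 18 = 77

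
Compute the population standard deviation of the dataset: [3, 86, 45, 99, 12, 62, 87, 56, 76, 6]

33.8136

Step 1: Compute the mean: 53.2
Step 2: Sum of squared deviations from the mean: 11433.6
Step 3: Population variance = 11433.6 / 10 = 1143.36
Step 4: Standard deviation = sqrt(1143.36) = 33.8136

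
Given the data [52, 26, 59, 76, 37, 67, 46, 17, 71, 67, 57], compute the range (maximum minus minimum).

59

Step 1: Identify the maximum value: max = 76
Step 2: Identify the minimum value: min = 17
Step 3: Range = max - min = 76 - 17 = 59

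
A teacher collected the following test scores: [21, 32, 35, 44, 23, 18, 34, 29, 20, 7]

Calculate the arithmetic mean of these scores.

26.3

Step 1: Sum all values: 21 + 32 + 35 + 44 + 23 + 18 + 34 + 29 + 20 + 7 = 263
Step 2: Count the number of values: n = 10
Step 3: Mean = sum / n = 263 / 10 = 26.3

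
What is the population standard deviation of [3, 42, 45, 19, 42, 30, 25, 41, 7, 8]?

15.4195

Step 1: Compute the mean: 26.2
Step 2: Sum of squared deviations from the mean: 2377.6
Step 3: Population variance = 2377.6 / 10 = 237.76
Step 4: Standard deviation = sqrt(237.76) = 15.4195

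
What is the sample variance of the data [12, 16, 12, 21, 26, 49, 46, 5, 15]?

236.7778

Step 1: Compute the mean: (12 + 16 + 12 + 21 + 26 + 49 + 46 + 5 + 15) / 9 = 22.4444
Step 2: Compute squared deviations from the mean:
  (12 - 22.4444)^2 = 109.0864
  (16 - 22.4444)^2 = 41.5309
  (12 - 22.4444)^2 = 109.0864
  (21 - 22.4444)^2 = 2.0864
  (26 - 22.4444)^2 = 12.642
  (49 - 22.4444)^2 = 705.1975
  (46 - 22.4444)^2 = 554.8642
  (5 - 22.4444)^2 = 304.3086
  (15 - 22.4444)^2 = 55.4198
Step 3: Sum of squared deviations = 1894.2222
Step 4: Sample variance = 1894.2222 / 8 = 236.7778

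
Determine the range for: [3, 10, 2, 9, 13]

11

Step 1: Identify the maximum value: max = 13
Step 2: Identify the minimum value: min = 2
Step 3: Range = max - min = 13 - 2 = 11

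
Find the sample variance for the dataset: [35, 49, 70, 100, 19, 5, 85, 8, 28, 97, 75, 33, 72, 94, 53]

1055.8381

Step 1: Compute the mean: (35 + 49 + 70 + 100 + 19 + 5 + 85 + 8 + 28 + 97 + 75 + 33 + 72 + 94 + 53) / 15 = 54.8667
Step 2: Compute squared deviations from the mean:
  (35 - 54.8667)^2 = 394.6844
  (49 - 54.8667)^2 = 34.4178
  (70 - 54.8667)^2 = 229.0178
  (100 - 54.8667)^2 = 2037.0178
  (19 - 54.8667)^2 = 1286.4178
  (5 - 54.8667)^2 = 2486.6844
  (85 - 54.8667)^2 = 908.0178
  (8 - 54.8667)^2 = 2196.4844
  (28 - 54.8667)^2 = 721.8178
  (97 - 54.8667)^2 = 1775.2178
  (75 - 54.8667)^2 = 405.3511
  (33 - 54.8667)^2 = 478.1511
  (72 - 54.8667)^2 = 293.5511
  (94 - 54.8667)^2 = 1531.4178
  (53 - 54.8667)^2 = 3.4844
Step 3: Sum of squared deviations = 14781.7333
Step 4: Sample variance = 14781.7333 / 14 = 1055.8381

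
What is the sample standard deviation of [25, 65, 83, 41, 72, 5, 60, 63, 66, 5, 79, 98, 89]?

30.2218

Step 1: Compute the mean: 57.7692
Step 2: Sum of squared deviations from the mean: 10960.3077
Step 3: Sample variance = 10960.3077 / 12 = 913.359
Step 4: Standard deviation = sqrt(913.359) = 30.2218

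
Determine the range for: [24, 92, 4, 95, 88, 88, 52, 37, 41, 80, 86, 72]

91

Step 1: Identify the maximum value: max = 95
Step 2: Identify the minimum value: min = 4
Step 3: Range = max - min = 95 - 4 = 91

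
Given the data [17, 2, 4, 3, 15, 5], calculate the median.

4.5

Step 1: Sort the data in ascending order: [2, 3, 4, 5, 15, 17]
Step 2: The number of values is n = 6.
Step 3: Since n is even, the median is the average of positions 3 and 4:
  Median = (4 + 5) / 2 = 4.5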